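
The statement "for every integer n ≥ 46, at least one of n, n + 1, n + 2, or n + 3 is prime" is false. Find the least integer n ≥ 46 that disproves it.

n = 48

We need the least integer n ≥ 46 for which n, n + 1, n + 2, n + 3 are all composite.
n = 46: 47 is prime.
n = 47: 47 is prime.
n = 48: 48 = 2 × 24; 49 = 7 × 7; 50 = 2 × 25; 51 = 3 × 17 — all composite.
So n = 48 is the smallest counterexample.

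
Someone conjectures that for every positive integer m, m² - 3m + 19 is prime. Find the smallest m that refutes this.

We need the least positive integer m for which m² - 3m + 19 is not prime.
For m = 1, 2, 3, 4, …, 15, 16, 17 the conclusion holds.
m = 18: m² - 3m + 19 = 289 = 17 × 17, composite.
Thus m = 18 disproves the claim, and no smaller m works.

m = 18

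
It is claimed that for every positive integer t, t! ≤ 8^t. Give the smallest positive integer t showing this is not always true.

t = 20

We need the least positive integer t for which t! > 8^t.
The first 19 eligible values, up to t = 19, all satisfy the conclusion.
t = 20: t! = 2432902008176640000 and 8^t = 1152921504606846976, so 2432902008176640000 > 1152921504606846976.
So t = 20 is the smallest counterexample.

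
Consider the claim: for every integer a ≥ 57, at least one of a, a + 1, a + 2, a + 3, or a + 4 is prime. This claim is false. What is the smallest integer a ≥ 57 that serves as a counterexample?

We need the least integer a ≥ 57 for which a, a + 1, a + 2, a + 3, a + 4 are all composite.
For a = 57, 58, 59, 60, 61 the conclusion holds.
a = 62: 62 = 2 × 31; 63 = 3 × 21; 64 = 2 × 32; 65 = 5 × 13; 66 = 2 × 33 — all composite.

a = 62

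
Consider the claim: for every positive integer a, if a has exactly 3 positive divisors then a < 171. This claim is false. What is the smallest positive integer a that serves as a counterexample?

a = 289

Check each positive integer a in order until a has exactly 3 positive divisors but the claim fails.
a = 4: τ(4) = 3; 4 < 171.
a = 9: τ(9) = 3; 9 < 171.
a = 25: τ(25) = 3; 25 < 171.
a = 49: τ(49) = 3; 49 < 171.
a = 121: τ(121) = 3; 121 < 171.
a = 169: τ(169) = 3; 169 < 171.
a = 289: τ(289) = 3; 289 ≥ 171.
Hence a = 289 is a counterexample.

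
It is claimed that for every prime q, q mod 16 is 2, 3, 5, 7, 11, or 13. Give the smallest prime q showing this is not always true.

A counterexample is any prime q such that the claim fails; we check each in order.
q = 2: 2 mod 16 = 2.
q = 3: 3 mod 16 = 3.
q = 5: 5 mod 16 = 5.
q = 7: 7 mod 16 = 7.
q = 11: 11 mod 16 = 11.
q = 13: 13 mod 16 = 13.
q = 17: 17 mod 16 = 1 — not in {2, 3, 5, 7, 11, 13}.
Hence q = 17 is a counterexample.

q = 17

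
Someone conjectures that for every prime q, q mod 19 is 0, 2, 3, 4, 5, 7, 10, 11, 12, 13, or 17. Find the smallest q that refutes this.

q = 37

Check each prime q in order until the claim fails.
The first 11 eligible values, up to q = 31, all satisfy the conclusion.
q = 37: 37 mod 19 = 18 — not in {0, 2, 3, 4, 5, 7, 10, 11, 12, 13, 17}.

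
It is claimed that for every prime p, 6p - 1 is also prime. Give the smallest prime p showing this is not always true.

p = 11

For p = 2, 3, 5, 7 the conclusion holds.
p = 11: 6p - 1 = 65 = 5 × 13, not prime.
Hence p = 11 is a counterexample.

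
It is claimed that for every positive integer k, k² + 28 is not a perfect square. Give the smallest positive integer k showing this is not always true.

Check each positive integer k in order until k² + 28 is a perfect square.
For k = 1, 2, 3, 4, 5 the conclusion holds.
k = 6: 6² + 28 = 64 = 8², a perfect square.

k = 6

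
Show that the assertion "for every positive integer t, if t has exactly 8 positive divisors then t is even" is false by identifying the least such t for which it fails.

A counterexample is any positive integer t such that t has exactly 8 positive divisors but t is odd; we check each in order.
For t = 24, 30, 40, 42, …, 88, 102, 104 the conclusion holds.
t = 105: divisors of 105: 1, 3, 5, 7, 15, 21, 35, 105; 105 is odd.

t = 105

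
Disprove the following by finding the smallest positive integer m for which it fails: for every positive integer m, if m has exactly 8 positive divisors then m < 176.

We need the least positive integer m for which m has exactly 8 positive divisors but the claim fails.
The first 25 eligible values, up to m = 174, all satisfy the conclusion.
m = 182: τ(182) = 8; 182 ≥ 176.

m = 182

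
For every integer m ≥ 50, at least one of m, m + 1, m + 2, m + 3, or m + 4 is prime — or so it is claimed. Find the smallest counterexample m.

m = 54

A counterexample is any integer m ≥ 50 such that m, m + 1, m + 2, m + 3, m + 4 are all composite; we check each in order.
For m = 50, 51, 52, 53 the conclusion holds.
m = 54: 54 = 2 × 27; 55 = 5 × 11; 56 = 2 × 28; 57 = 3 × 19; 58 = 2 × 29 — all composite.
Hence m = 54 is a counterexample.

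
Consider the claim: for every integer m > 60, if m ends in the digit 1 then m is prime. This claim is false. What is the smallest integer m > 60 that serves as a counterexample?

Check each integer m > 60 in order until m ends in the digit 1 but m is not prime.
m = 61: 61 ends in 1 and is prime.
m = 71: 71 ends in 1 and is prime.
m = 81: 81 ends in 1; 81 = 3 × 27, composite.

m = 81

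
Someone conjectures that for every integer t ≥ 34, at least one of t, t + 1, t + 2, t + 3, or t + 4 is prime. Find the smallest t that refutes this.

For t = 34, 35, 36, 37, …, 45, 46, 47 the conclusion holds.
t = 48: 48 = 2 × 24; 49 = 7 × 7; 50 = 2 × 25; 51 = 3 × 17; 52 = 2 × 26 — all composite.
Hence t = 48 is a counterexample.

t = 48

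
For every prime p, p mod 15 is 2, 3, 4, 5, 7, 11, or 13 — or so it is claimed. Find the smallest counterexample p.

Check each prime p in order until the claim fails.
For p = 2, 3, 5, 7, 11, 13, 17, 19 the conclusion holds.
p = 23: 23 mod 15 = 8 — not in {2, 3, 4, 5, 7, 11, 13}.

p = 23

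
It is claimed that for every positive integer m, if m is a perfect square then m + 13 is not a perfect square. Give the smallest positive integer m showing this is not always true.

m = 36

We need the least positive integer m for which m is a perfect square but m + 13 is a perfect square.
For m = 1, 4, 9, 16, 25 the conclusion holds.
m = 36: 36 = 6² and 36 + 13 = 49 = 7².
Thus m = 36 disproves the claim, and no smaller m works.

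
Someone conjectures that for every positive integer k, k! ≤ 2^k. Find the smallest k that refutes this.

Check each positive integer k in order until k! > 2^k.
For k = 1, 2, 3 the conclusion holds.
k = 4: k! = 24 and 2^k = 16, so 24 > 16.
So k = 4 is the smallest counterexample.

k = 4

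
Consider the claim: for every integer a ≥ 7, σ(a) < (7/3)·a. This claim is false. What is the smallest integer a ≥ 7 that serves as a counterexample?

We need the least integer a ≥ 7 for which the claim fails.
The first 5 eligible values, up to a = 11, all satisfy the conclusion.
a = 12: σ(12) = 28; 28 ≥ 28.

a = 12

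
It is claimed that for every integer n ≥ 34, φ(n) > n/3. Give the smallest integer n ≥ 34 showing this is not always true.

A counterexample is any integer n ≥ 34 such that the claim fails; we check each in order.
For n = 34, 35 the conclusion holds.
n = 36: φ(36) = 12 and 36/3 = 12, so φ(36) ≤ 36/3.
Hence n = 36 is a counterexample.

n = 36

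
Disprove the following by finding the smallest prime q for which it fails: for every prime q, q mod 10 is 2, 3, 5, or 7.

q = 11

We need the least prime q for which the claim fails.
The first 4 eligible values, up to q = 7, all satisfy the conclusion.
q = 11: 11 mod 10 = 1 — not in {2, 3, 5, 7}.
So q = 11 is the smallest counterexample.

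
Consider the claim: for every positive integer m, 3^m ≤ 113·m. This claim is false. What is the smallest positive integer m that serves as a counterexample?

m = 6

We need the least positive integer m for which 3^m > 113·m.
For m = 1, 2, 3, 4, 5 the conclusion holds.
m = 6: 3^m = 729 and 113·m = 678, so 729 > 678.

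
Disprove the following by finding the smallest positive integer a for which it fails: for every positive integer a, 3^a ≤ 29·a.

a = 5

Check each positive integer a in order until 3^a > 29·a.
For a = 1, 2, 3, 4 the conclusion holds.
a = 5: 3^a = 243 and 29·a = 145, so 243 > 145.
Thus a = 5 disproves the claim, and no smaller a works.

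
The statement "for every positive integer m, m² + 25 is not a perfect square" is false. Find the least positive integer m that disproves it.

m = 12

We need the least positive integer m for which m² + 25 is a perfect square.
For m = 1, 2, 3, 4, …, 9, 10, 11 the conclusion holds.
m = 12: 12² + 25 = 169 = 13², a perfect square.
So m = 12 is the smallest counterexample.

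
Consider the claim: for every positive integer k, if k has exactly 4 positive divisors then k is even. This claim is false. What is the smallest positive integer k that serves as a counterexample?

k = 15

k = 6: divisors of 6: 1, 2, 3, 6; 6 is even.
k = 8: divisors of 8: 1, 2, 4, 8; 8 is even.
k = 10: divisors of 10: 1, 2, 5, 10; 10 is even.
k = 14: divisors of 14: 1, 2, 7, 14; 14 is even.
k = 15: divisors of 15: 1, 3, 5, 15; 15 is odd.
Hence k = 15 is a counterexample.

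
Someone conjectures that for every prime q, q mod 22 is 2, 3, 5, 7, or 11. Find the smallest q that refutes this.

A counterexample is any prime q such that the claim fails; we check each in order.
For q = 2, 3, 5, 7, 11 the conclusion holds.
q = 13: 13 mod 22 = 13 — not in {2, 3, 5, 7, 11}.
Hence q = 13 is a counterexample.

q = 13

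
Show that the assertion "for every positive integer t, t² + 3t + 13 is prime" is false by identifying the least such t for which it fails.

t = 9

We need the least positive integer t for which t² + 3t + 13 is not prime.
t = 1: t² + 3t + 13 = 17, prime.
t = 2: t² + 3t + 13 = 23, prime.
t = 3: t² + 3t + 13 = 31, prime.
t = 4: t² + 3t + 13 = 41, prime.
t = 5: t² + 3t + 13 = 53, prime.
t = 6: t² + 3t + 13 = 67, prime.
t = 7: t² + 3t + 13 = 83, prime.
t = 8: t² + 3t + 13 = 101, prime.
t = 9: t² + 3t + 13 = 121 = 11 × 11, composite.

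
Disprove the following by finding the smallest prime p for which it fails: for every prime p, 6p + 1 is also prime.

p = 19

We need the least prime p for which 6p + 1 is not prime.
For p = 2, 3, 5, 7, 11, 13, 17 the conclusion holds.
p = 19: 6p + 1 = 115 = 5 × 23, not prime.
Thus p = 19 disproves the claim, and no smaller p works.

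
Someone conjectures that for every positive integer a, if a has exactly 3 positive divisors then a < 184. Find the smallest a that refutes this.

a = 289

A counterexample is any positive integer a such that a has exactly 3 positive divisors but the claim fails; we check each in order.
The first 6 eligible values, up to a = 169, all satisfy the conclusion.
a = 289: τ(289) = 3; 289 ≥ 184.
Hence a = 289 is a counterexample.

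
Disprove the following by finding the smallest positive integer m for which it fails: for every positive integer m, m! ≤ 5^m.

A counterexample is any positive integer m such that m! > 5^m; we check each in order.
The first 11 eligible values, up to m = 11, all satisfy the conclusion.
m = 12: m! = 479001600 and 5^m = 244140625, so 479001600 > 244140625.
Thus m = 12 disproves the claim, and no smaller m works.

m = 12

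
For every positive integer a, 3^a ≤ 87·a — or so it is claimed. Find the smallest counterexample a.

a = 6

We need the least positive integer a for which 3^a > 87·a.
For a = 1, 2, 3, 4, 5 the conclusion holds.
a = 6: 3^a = 729 and 87·a = 522, so 729 > 522.
Hence a = 6 is a counterexample.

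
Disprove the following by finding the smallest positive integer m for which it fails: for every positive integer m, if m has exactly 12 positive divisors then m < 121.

Check each positive integer m in order until m has exactly 12 positive divisors but the claim fails.
For m = 60, 72, 84, 90, 96, 108 the conclusion holds.
m = 126: τ(126) = 12; 126 ≥ 121.

m = 126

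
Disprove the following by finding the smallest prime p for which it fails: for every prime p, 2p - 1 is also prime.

We need the least prime p for which 2p - 1 is not prime.
For p = 2, 3 the conclusion holds.
p = 5: 2p - 1 = 9 = 3 × 3, not prime.
Hence p = 5 is a counterexample.

p = 5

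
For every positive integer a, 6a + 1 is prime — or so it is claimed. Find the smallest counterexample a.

a = 1: 6a + 1 = 7, prime.
a = 2: 6a + 1 = 13, prime.
a = 3: 6a + 1 = 19, prime.
a = 4: 6a + 1 = 25 = 5 × 5, composite.
Hence a = 4 is a counterexample.

a = 4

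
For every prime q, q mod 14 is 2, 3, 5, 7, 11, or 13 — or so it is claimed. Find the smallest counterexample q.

q = 23

Check each prime q in order until the claim fails.
The first 8 eligible values, up to q = 19, all satisfy the conclusion.
q = 23: 23 mod 14 = 9 — not in {2, 3, 5, 7, 11, 13}.
Thus q = 23 disproves the claim, and no smaller q works.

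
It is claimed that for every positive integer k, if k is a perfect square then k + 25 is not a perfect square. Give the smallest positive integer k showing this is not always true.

k = 144

Check each positive integer k in order until k is a perfect square but k + 25 is a perfect square.
The first 11 eligible values, up to k = 121, all satisfy the conclusion.
k = 144: 144 = 12² and 144 + 25 = 169 = 13².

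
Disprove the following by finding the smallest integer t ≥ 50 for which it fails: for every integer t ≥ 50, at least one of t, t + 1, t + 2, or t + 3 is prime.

t = 54

For t = 50, 51, 52, 53 the conclusion holds.
t = 54: 54 = 2 × 27; 55 = 5 × 11; 56 = 2 × 28; 57 = 3 × 19 — all composite.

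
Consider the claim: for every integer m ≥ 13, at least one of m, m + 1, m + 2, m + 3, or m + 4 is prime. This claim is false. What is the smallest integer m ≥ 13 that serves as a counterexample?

For m = 13, 14, 15, 16, …, 21, 22, 23 the conclusion holds.
m = 24: 24 = 2 × 12; 25 = 5 × 5; 26 = 2 × 13; 27 = 3 × 9; 28 = 2 × 14 — all composite.

m = 24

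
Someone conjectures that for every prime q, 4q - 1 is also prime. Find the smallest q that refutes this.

We need the least prime q for which 4q - 1 is not prime.
q = 2: 4q - 1 = 7, prime.
q = 3: 4q - 1 = 11, prime.
q = 5: 4q - 1 = 19, prime.
q = 7: 4q - 1 = 27 = 3 × 9, not prime.
Thus q = 7 disproves the claim, and no smaller q works.

q = 7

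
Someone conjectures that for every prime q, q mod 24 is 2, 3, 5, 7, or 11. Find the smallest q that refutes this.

q = 13

We need the least prime q for which the claim fails.
The first 5 eligible values, up to q = 11, all satisfy the conclusion.
q = 13: 13 mod 24 = 13 — not in {2, 3, 5, 7, 11}.
So q = 13 is the smallest counterexample.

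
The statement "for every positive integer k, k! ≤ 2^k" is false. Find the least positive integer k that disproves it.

A counterexample is any positive integer k such that k! > 2^k; we check each in order.
k = 1: k! = 1 and 2^k = 2, so 1 ≤ 2.
k = 2: k! = 2 and 2^k = 4, so 2 ≤ 4.
k = 3: k! = 6 and 2^k = 8, so 6 ≤ 8.
k = 4: k! = 24 and 2^k = 16, so 24 > 16.
So k = 4 is the smallest counterexample.

k = 4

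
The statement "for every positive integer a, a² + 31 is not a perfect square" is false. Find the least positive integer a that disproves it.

The first 14 eligible values, up to a = 14, all satisfy the conclusion.
a = 15: 15² + 31 = 256 = 16², a perfect square.

a = 15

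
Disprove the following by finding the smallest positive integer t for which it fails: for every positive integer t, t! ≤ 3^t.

We need the least positive integer t for which t! > 3^t.
t = 1: t! = 1 and 3^t = 3, so 1 ≤ 3.
t = 2: t! = 2 and 3^t = 9, so 2 ≤ 9.
t = 3: t! = 6 and 3^t = 27, so 6 ≤ 27.
t = 4: t! = 24 and 3^t = 81, so 24 ≤ 81.
t = 5: t! = 120 and 3^t = 243, so 120 ≤ 243.
t = 6: t! = 720 and 3^t = 729, so 720 ≤ 729.
t = 7: t! = 5040 and 3^t = 2187, so 5040 > 2187.

t = 7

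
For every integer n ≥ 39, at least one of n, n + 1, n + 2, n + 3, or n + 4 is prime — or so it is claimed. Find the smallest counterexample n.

We need the least integer n ≥ 39 for which n, n + 1, n + 2, n + 3, n + 4 are all composite.
For n = 39, 40, 41, 42, 43, 44, 45, 46, 47 the conclusion holds.
n = 48: 48 = 2 × 24; 49 = 7 × 7; 50 = 2 × 25; 51 = 3 × 17; 52 = 2 × 26 — all composite.
Thus n = 48 disproves the claim, and no smaller n works.

n = 48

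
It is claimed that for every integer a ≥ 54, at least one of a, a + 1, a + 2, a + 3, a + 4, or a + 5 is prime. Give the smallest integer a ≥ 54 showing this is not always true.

a = 90

We need the least integer a ≥ 54 for which a, a + 1, a + 2, a + 3, a + 4, a + 5 are all composite.
For a = 54, 55, 56, 57, …, 87, 88, 89 the conclusion holds.
a = 90: 90 = 2 × 45; 91 = 7 × 13; 92 = 2 × 46; 93 = 3 × 31; 94 = 2 × 47; 95 = 5 × 19 — all composite.
So a = 90 is the smallest counterexample.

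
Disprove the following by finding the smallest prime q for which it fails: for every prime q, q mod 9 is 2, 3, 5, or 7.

q = 13

We need the least prime q for which the claim fails.
q = 2: 2 mod 9 = 2.
q = 3: 3 mod 9 = 3.
q = 5: 5 mod 9 = 5.
q = 7: 7 mod 9 = 7.
q = 11: 11 mod 9 = 2.
q = 13: 13 mod 9 = 4 — not in {2, 3, 5, 7}.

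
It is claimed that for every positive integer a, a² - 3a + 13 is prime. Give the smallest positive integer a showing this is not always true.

a = 12

The first 11 eligible values, up to a = 11, all satisfy the conclusion.
a = 12: a² - 3a + 13 = 121 = 11 × 11, composite.
So a = 12 is the smallest counterexample.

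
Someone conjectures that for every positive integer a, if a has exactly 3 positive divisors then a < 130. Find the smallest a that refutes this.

a = 169

A counterexample is any positive integer a such that a has exactly 3 positive divisors but the claim fails; we check each in order.
The first 5 eligible values, up to a = 121, all satisfy the conclusion.
a = 169: τ(169) = 3; 169 ≥ 130.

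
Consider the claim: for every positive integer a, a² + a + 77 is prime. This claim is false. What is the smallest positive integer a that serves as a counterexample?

The first 5 eligible values, up to a = 5, all satisfy the conclusion.
a = 6: a² + a + 77 = 119 = 7 × 17, composite.
So a = 6 is the smallest counterexample.

a = 6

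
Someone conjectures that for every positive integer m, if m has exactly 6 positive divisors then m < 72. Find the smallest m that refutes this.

m = 75

We need the least positive integer m for which m has exactly 6 positive divisors but the claim fails.
For m = 12, 18, 20, 28, …, 52, 63, 68 the conclusion holds.
m = 75: τ(75) = 6; 75 ≥ 72.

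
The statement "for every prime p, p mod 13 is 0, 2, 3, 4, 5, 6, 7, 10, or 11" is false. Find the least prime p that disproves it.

Check each prime p in order until the claim fails.
For p = 2, 3, 5, 7, …, 37, 41, 43 the conclusion holds.
p = 47: 47 mod 13 = 8 — not in {0, 2, 3, 4, 5, 6, 7, 10, 11}.
Hence p = 47 is a counterexample.

p = 47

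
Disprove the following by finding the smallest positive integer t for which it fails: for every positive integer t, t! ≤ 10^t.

t = 25

Check each positive integer t in order until t! > 10^t.
The first 24 eligible values, up to t = 24, all satisfy the conclusion.
t = 25: t! = 15511210043330985984000000 and 10^t = 10000000000000000000000000, so 15511210043330985984000000 > 10000000000000000000000000.
Thus t = 25 disproves the claim, and no smaller t works.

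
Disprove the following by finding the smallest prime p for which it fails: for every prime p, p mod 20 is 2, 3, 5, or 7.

p = 11

Check each prime p in order until the claim fails.
For p = 2, 3, 5, 7 the conclusion holds.
p = 11: 11 mod 20 = 11 — not in {2, 3, 5, 7}.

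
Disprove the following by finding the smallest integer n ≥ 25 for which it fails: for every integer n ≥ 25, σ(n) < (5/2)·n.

n = 36

Check each integer n ≥ 25 in order until the claim fails.
For n = 25, 26, 27, 28, …, 33, 34, 35 the conclusion holds.
n = 36: σ(36) = 91; 91 ≥ 90.
Thus n = 36 disproves the claim, and no smaller n works.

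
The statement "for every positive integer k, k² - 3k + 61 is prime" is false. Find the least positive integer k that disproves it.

k = 4

Check each positive integer k in order until k² - 3k + 61 is not prime.
k = 1: k² - 3k + 61 = 59, prime.
k = 2: k² - 3k + 61 = 59, prime.
k = 3: k² - 3k + 61 = 61, prime.
k = 4: k² - 3k + 61 = 65 = 5 × 13, composite.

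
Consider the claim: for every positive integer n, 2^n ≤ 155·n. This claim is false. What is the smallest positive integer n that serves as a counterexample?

n = 11

The first 10 eligible values, up to n = 10, all satisfy the conclusion.
n = 11: 2^n = 2048 and 155·n = 1705, so 2048 > 1705.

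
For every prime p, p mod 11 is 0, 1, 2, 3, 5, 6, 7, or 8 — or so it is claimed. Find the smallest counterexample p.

Check each prime p in order until the claim fails.
For p = 2, 3, 5, 7, 11, 13, 17, 19, 23, 29 the conclusion holds.
p = 31: 31 mod 11 = 9 — not in {0, 1, 2, 3, 5, 6, 7, 8}.

p = 31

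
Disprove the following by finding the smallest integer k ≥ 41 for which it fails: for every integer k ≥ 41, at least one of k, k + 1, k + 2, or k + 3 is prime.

For k = 41, 42, 43, 44, 45, 46, 47 the conclusion holds.
k = 48: 48 = 2 × 24; 49 = 7 × 7; 50 = 2 × 25; 51 = 3 × 17 — all composite.
Thus k = 48 disproves the claim, and no smaller k works.

k = 48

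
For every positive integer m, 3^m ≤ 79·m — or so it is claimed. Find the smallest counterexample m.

m = 6

A counterexample is any positive integer m such that 3^m > 79·m; we check each in order.
The first 5 eligible values, up to m = 5, all satisfy the conclusion.
m = 6: 3^m = 729 and 79·m = 474, so 729 > 474.
So m = 6 is the smallest counterexample.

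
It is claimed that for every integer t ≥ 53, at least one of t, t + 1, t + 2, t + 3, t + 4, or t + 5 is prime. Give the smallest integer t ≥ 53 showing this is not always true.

For t = 53, 54, 55, 56, …, 87, 88, 89 the conclusion holds.
t = 90: 90 = 2 × 45; 91 = 7 × 13; 92 = 2 × 46; 93 = 3 × 31; 94 = 2 × 47; 95 = 5 × 19 — all composite.

t = 90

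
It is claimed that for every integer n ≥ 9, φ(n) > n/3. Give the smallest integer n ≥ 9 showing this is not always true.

n = 9: φ(9) = 6 and 9/3 = 3, so φ(9) > 9/3.
n = 10: φ(10) = 4 and 10/3 = 10/3, so φ(10) > 10/3.
n = 11: φ(11) = 10 and 11/3 = 11/3, so φ(11) > 11/3.
n = 12: φ(12) = 4 and 12/3 = 4, so φ(12) ≤ 12/3.
So n = 12 is the smallest counterexample.

n = 12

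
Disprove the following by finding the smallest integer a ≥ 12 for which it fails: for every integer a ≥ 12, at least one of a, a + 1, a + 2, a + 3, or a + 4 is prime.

A counterexample is any integer a ≥ 12 such that a, a + 1, a + 2, a + 3, a + 4 are all composite; we check each in order.
For a = 12, 13, 14, 15, …, 21, 22, 23 the conclusion holds.
a = 24: 24 = 2 × 12; 25 = 5 × 5; 26 = 2 × 13; 27 = 3 × 9; 28 = 2 × 14 — all composite.

a = 24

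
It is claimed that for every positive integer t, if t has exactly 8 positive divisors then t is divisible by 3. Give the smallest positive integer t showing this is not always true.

t = 40

We need the least positive integer t for which t has exactly 8 positive divisors but t is not divisible by 3.
t = 24: τ(24) = 8; 24 mod 3 = 0.
t = 30: τ(30) = 8; 30 mod 3 = 0.
t = 40: τ(40) = 8; 40 mod 3 = 1.
Thus t = 40 disproves the claim, and no smaller t works.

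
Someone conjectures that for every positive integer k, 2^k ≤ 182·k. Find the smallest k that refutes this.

k = 11

For k = 1, 2, 3, 4, 5, 6, 7, 8, 9, 10 the conclusion holds.
k = 11: 2^k = 2048 and 182·k = 2002, so 2048 > 2002.
So k = 11 is the smallest counterexample.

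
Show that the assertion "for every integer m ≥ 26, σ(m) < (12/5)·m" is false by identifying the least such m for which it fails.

We need the least integer m ≥ 26 for which the claim fails.
The first 4 eligible values, up to m = 29, all satisfy the conclusion.
m = 30: σ(30) = 72; 72 ≥ 72.

m = 30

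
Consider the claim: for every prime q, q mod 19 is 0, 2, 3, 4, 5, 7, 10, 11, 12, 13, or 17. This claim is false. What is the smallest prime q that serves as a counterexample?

q = 37

For q = 2, 3, 5, 7, …, 23, 29, 31 the conclusion holds.
q = 37: 37 mod 19 = 18 — not in {0, 2, 3, 4, 5, 7, 10, 11, 12, 13, 17}.
Thus q = 37 disproves the claim, and no smaller q works.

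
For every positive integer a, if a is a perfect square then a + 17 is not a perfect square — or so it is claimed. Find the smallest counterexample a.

A counterexample is any positive integer a such that a is a perfect square but a + 17 is a perfect square; we check each in order.
a = 1: 1 + 17 = 18, not a perfect square.
a = 4: 4 + 17 = 21, not a perfect square.
a = 9: 9 + 17 = 26, not a perfect square.
a = 16: 16 + 17 = 33, not a perfect square.
a = 25: 25 + 17 = 42, not a perfect square.
a = 36: 36 + 17 = 53, not a perfect square.
a = 49: 49 + 17 = 66, not a perfect square.
a = 64: 64 = 8² and 64 + 17 = 81 = 9².

a = 64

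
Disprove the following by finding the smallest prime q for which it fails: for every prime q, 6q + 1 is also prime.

A counterexample is any prime q such that 6q + 1 is not prime; we check each in order.
q = 2: 6q + 1 = 13, prime.
q = 3: 6q + 1 = 19, prime.
q = 5: 6q + 1 = 31, prime.
q = 7: 6q + 1 = 43, prime.
q = 11: 6q + 1 = 67, prime.
q = 13: 6q + 1 = 79, prime.
q = 17: 6q + 1 = 103, prime.
q = 19: 6q + 1 = 115 = 5 × 23, not prime.

q = 19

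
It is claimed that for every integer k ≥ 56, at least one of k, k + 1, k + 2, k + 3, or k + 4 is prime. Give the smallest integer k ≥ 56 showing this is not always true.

k = 62

Check each integer k ≥ 56 in order until k, k + 1, k + 2, k + 3, k + 4 are all composite.
The first 6 eligible values, up to k = 61, all satisfy the conclusion.
k = 62: 62 = 2 × 31; 63 = 3 × 21; 64 = 2 × 32; 65 = 5 × 13; 66 = 2 × 33 — all composite.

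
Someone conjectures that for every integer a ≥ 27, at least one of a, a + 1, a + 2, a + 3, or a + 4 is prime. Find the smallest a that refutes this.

a = 32

a = 27: 29 is prime.
a = 28: 29 is prime.
a = 29: 29 is prime.
a = 30: 31 is prime.
a = 31: 31 is prime.
a = 32: 32 = 2 × 16; 33 = 3 × 11; 34 = 2 × 17; 35 = 5 × 7; 36 = 2 × 18 — all composite.
Hence a = 32 is a counterexample.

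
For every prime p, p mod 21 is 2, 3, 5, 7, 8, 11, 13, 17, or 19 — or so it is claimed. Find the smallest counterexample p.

p = 31

Check each prime p in order until the claim fails.
For p = 2, 3, 5, 7, 11, 13, 17, 19, 23, 29 the conclusion holds.
p = 31: 31 mod 21 = 10 — not in {2, 3, 5, 7, 8, 11, 13, 17, 19}.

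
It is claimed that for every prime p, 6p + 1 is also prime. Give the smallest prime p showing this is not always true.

p = 19

A counterexample is any prime p such that 6p + 1 is not prime; we check each in order.
The first 7 eligible values, up to p = 17, all satisfy the conclusion.
p = 19: 6p + 1 = 115 = 5 × 23, not prime.
So p = 19 is the smallest counterexample.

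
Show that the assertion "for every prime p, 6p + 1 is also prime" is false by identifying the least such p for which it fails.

Check each prime p in order until 6p + 1 is not prime.
For p = 2, 3, 5, 7, 11, 13, 17 the conclusion holds.
p = 19: 6p + 1 = 115 = 5 × 23, not prime.

p = 19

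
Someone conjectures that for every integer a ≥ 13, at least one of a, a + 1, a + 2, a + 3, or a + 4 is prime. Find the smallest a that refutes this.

Check each integer a ≥ 13 in order until a, a + 1, a + 2, a + 3, a + 4 are all composite.
For a = 13, 14, 15, 16, …, 21, 22, 23 the conclusion holds.
a = 24: 24 = 2 × 12; 25 = 5 × 5; 26 = 2 × 13; 27 = 3 × 9; 28 = 2 × 14 — all composite.

a = 24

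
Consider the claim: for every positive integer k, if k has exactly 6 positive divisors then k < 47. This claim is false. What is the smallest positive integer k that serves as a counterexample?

k = 50

We need the least positive integer k for which k has exactly 6 positive divisors but the claim fails.
The first 7 eligible values, up to k = 45, all satisfy the conclusion.
k = 50: τ(50) = 6; 50 ≥ 47.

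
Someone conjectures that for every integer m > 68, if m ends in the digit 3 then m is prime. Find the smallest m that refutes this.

m = 93

We need the least integer m > 68 for which m ends in the digit 3 but m is not prime.
m = 73: 73 ends in 3 and is prime.
m = 83: 83 ends in 3 and is prime.
m = 93: 93 ends in 3; 93 = 3 × 31, composite.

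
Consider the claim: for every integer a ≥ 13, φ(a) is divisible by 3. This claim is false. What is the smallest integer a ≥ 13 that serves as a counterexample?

Check each integer a ≥ 13 in order until φ(a) is not divisible by 3.
a = 13: φ(13) = 12; 12 mod 3 = 0.
a = 14: φ(14) = 6; 6 mod 3 = 0.
a = 15: φ(15) = 8; 8 mod 3 = 2.
Hence a = 15 is a counterexample.

a = 15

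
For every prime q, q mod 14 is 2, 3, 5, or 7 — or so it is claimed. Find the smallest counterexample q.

q = 11

We need the least prime q for which the claim fails.
The first 4 eligible values, up to q = 7, all satisfy the conclusion.
q = 11: 11 mod 14 = 11 — not in {2, 3, 5, 7}.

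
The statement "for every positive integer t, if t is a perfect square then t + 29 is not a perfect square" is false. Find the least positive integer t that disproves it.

t = 196

A counterexample is any positive integer t such that t is a perfect square but t + 29 is a perfect square; we check each in order.
For t = 1, 4, 9, 16, …, 121, 144, 169 the conclusion holds.
t = 196: 196 = 14² and 196 + 29 = 225 = 15².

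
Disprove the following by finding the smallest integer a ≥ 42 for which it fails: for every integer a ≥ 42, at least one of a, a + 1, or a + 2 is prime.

a = 42: 43 is prime.
a = 43: 43 is prime.
a = 44: 44 = 2 × 22; 45 = 3 × 15; 46 = 2 × 23 — all composite.
Hence a = 44 is a counterexample.

a = 44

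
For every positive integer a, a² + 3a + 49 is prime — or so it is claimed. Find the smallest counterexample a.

a = 4

Check each positive integer a in order until a² + 3a + 49 is not prime.
a = 1: a² + 3a + 49 = 53, prime.
a = 2: a² + 3a + 49 = 59, prime.
a = 3: a² + 3a + 49 = 67, prime.
a = 4: a² + 3a + 49 = 77 = 7 × 11, composite.
Thus a = 4 disproves the claim, and no smaller a works.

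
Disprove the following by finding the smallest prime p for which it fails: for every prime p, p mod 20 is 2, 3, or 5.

p = 7

A counterexample is any prime p such that the claim fails; we check each in order.
p = 2: 2 mod 20 = 2.
p = 3: 3 mod 20 = 3.
p = 5: 5 mod 20 = 5.
p = 7: 7 mod 20 = 7 — not in {2, 3, 5}.
Hence p = 7 is a counterexample.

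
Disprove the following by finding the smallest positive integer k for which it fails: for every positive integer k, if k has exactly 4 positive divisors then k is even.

k = 15

We need the least positive integer k for which k has exactly 4 positive divisors but k is odd.
k = 6: divisors of 6: 1, 2, 3, 6; 6 is even.
k = 8: divisors of 8: 1, 2, 4, 8; 8 is even.
k = 10: divisors of 10: 1, 2, 5, 10; 10 is even.
k = 14: divisors of 14: 1, 2, 7, 14; 14 is even.
k = 15: divisors of 15: 1, 3, 5, 15; 15 is odd.
Thus k = 15 disproves the claim, and no smaller k works.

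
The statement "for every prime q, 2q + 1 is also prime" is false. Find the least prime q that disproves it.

For q = 2, 3, 5 the conclusion holds.
q = 7: 2q + 1 = 15 = 3 × 5, not prime.

q = 7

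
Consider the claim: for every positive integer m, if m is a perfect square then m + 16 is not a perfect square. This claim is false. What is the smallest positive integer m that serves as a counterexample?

m = 9

A counterexample is any positive integer m such that m is a perfect square but m + 16 is a perfect square; we check each in order.
For m = 1, 4 the conclusion holds.
m = 9: 9 = 3² and 9 + 16 = 25 = 5².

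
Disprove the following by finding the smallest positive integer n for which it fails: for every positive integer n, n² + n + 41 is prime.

We need the least positive integer n for which n² + n + 41 is not prime.
For n = 1, 2, 3, 4, …, 37, 38, 39 the conclusion holds.
n = 40: n² + n + 41 = 1681 = 41 × 41, composite.

n = 40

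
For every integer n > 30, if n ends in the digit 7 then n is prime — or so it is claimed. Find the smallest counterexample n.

n = 57

n = 37: 37 ends in 7 and is prime.
n = 47: 47 ends in 7 and is prime.
n = 57: 57 ends in 7; 57 = 3 × 19, composite.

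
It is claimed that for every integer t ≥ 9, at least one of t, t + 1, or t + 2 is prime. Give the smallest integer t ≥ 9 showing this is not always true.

t = 14

A counterexample is any integer t ≥ 9 such that t, t + 1, t + 2 are all composite; we check each in order.
The first 5 eligible values, up to t = 13, all satisfy the conclusion.
t = 14: 14 = 2 × 7; 15 = 3 × 5; 16 = 2 × 8 — all composite.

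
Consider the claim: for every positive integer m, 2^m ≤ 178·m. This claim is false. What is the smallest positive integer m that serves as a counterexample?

m = 11

For m = 1, 2, 3, 4, 5, 6, 7, 8, 9, 10 the conclusion holds.
m = 11: 2^m = 2048 and 178·m = 1958, so 2048 > 1958.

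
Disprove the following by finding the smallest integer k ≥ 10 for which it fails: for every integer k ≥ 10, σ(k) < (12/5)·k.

k = 24

Check each integer k ≥ 10 in order until the claim fails.
The first 14 eligible values, up to k = 23, all satisfy the conclusion.
k = 24: σ(24) = 60; 60 ≥ 288/5.
Thus k = 24 disproves the claim, and no smaller k works.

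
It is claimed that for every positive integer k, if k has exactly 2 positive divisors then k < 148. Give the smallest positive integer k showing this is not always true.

k = 149

Check each positive integer k in order until k has exactly 2 positive divisors but the claim fails.
For k = 2, 3, 5, 7, …, 131, 137, 139 the conclusion holds.
k = 149: τ(149) = 2; 149 ≥ 148.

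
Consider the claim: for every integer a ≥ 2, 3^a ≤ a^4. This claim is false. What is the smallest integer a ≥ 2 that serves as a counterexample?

a = 2: 3^a = 9 and a^4 = 16, so 9 ≤ 16.
a = 3: 3^a = 27 and a^4 = 81, so 27 ≤ 81.
a = 4: 3^a = 81 and a^4 = 256, so 81 ≤ 256.
a = 5: 3^a = 243 and a^4 = 625, so 243 ≤ 625.
a = 6: 3^a = 729 and a^4 = 1296, so 729 ≤ 1296.
a = 7: 3^a = 2187 and a^4 = 2401, so 2187 ≤ 2401.
a = 8: 3^a = 6561 and a^4 = 4096, so 6561 > 4096.

a = 8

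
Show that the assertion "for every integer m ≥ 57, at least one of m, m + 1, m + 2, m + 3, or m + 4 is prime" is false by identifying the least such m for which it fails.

We need the least integer m ≥ 57 for which m, m + 1, m + 2, m + 3, m + 4 are all composite.
The first 5 eligible values, up to m = 61, all satisfy the conclusion.
m = 62: 62 = 2 × 31; 63 = 3 × 21; 64 = 2 × 32; 65 = 5 × 13; 66 = 2 × 33 — all composite.
So m = 62 is the smallest counterexample.

m = 62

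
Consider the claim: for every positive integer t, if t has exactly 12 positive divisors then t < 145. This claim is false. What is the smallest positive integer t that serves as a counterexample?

Check each positive integer t in order until t has exactly 12 positive divisors but the claim fails.
For t = 60, 72, 84, 90, 96, 108, 126, 132, 140 the conclusion holds.
t = 150: τ(150) = 12; 150 ≥ 145.

t = 150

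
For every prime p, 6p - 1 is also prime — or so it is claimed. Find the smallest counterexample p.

Check each prime p in order until 6p - 1 is not prime.
For p = 2, 3, 5, 7 the conclusion holds.
p = 11: 6p - 1 = 65 = 5 × 13, not prime.

p = 11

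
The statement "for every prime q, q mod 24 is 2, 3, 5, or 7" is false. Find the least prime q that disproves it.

q = 11

We need the least prime q for which the claim fails.
The first 4 eligible values, up to q = 7, all satisfy the conclusion.
q = 11: 11 mod 24 = 11 — not in {2, 3, 5, 7}.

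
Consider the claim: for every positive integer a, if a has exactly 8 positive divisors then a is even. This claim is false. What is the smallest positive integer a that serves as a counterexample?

The first 12 eligible values, up to a = 104, all satisfy the conclusion.
a = 105: divisors of 105: 1, 3, 5, 7, 15, 21, 35, 105; 105 is odd.
So a = 105 is the smallest counterexample.

a = 105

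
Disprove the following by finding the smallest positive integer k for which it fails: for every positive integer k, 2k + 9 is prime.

k = 3

Check each positive integer k in order until 2k + 9 is not prime.
k = 1: 2k + 9 = 11, prime.
k = 2: 2k + 9 = 13, prime.
k = 3: 2k + 9 = 15 = 3 × 5, composite.
Thus k = 3 disproves the claim, and no smaller k works.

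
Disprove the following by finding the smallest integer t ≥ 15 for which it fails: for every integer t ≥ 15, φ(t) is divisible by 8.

We need the least integer t ≥ 15 for which φ(t) is not divisible by 8.
t = 15: φ(15) = 8; 8 mod 8 = 0.
t = 16: φ(16) = 8; 8 mod 8 = 0.
t = 17: φ(17) = 16; 16 mod 8 = 0.
t = 18: φ(18) = 6; 6 mod 8 = 6.
Hence t = 18 is a counterexample.

t = 18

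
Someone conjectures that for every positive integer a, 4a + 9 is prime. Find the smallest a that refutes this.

a = 3

We need the least positive integer a for which 4a + 9 is not prime.
a = 1: 4a + 9 = 13, prime.
a = 2: 4a + 9 = 17, prime.
a = 3: 4a + 9 = 21 = 3 × 7, composite.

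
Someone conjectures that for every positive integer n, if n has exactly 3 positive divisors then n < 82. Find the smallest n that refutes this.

n = 121

For n = 4, 9, 25, 49 the conclusion holds.
n = 121: τ(121) = 3; 121 ≥ 82.
So n = 121 is the smallest counterexample.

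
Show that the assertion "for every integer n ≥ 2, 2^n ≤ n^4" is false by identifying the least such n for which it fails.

n = 17

We need the least integer n ≥ 2 for which 2^n > n^4.
The first 15 eligible values, up to n = 16, all satisfy the conclusion.
n = 17: 2^n = 131072 and n^4 = 83521, so 131072 > 83521.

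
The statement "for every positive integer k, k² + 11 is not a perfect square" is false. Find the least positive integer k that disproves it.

k = 5

We need the least positive integer k for which k² + 11 is a perfect square.
The first 4 eligible values, up to k = 4, all satisfy the conclusion.
k = 5: 5² + 11 = 36 = 6², a perfect square.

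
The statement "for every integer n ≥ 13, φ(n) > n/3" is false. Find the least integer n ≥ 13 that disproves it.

The first 5 eligible values, up to n = 17, all satisfy the conclusion.
n = 18: φ(18) = 6 and 18/3 = 6, so φ(18) ≤ 18/3.
Hence n = 18 is a counterexample.

n = 18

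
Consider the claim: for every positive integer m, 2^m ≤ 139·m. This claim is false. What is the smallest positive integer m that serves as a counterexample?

Check each positive integer m in order until 2^m > 139·m.
For m = 1, 2, 3, 4, 5, 6, 7, 8, 9, 10 the conclusion holds.
m = 11: 2^m = 2048 and 139·m = 1529, so 2048 > 1529.
Hence m = 11 is a counterexample.

m = 11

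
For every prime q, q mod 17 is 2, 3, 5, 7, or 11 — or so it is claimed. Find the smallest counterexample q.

Check each prime q in order until the claim fails.
q = 2: 2 mod 17 = 2.
q = 3: 3 mod 17 = 3.
q = 5: 5 mod 17 = 5.
q = 7: 7 mod 17 = 7.
q = 11: 11 mod 17 = 11.
q = 13: 13 mod 17 = 13 — not in {2, 3, 5, 7, 11}.

q = 13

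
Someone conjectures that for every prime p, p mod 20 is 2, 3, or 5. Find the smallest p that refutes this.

A counterexample is any prime p such that the claim fails; we check each in order.
p = 2: 2 mod 20 = 2.
p = 3: 3 mod 20 = 3.
p = 5: 5 mod 20 = 5.
p = 7: 7 mod 20 = 7 — not in {2, 3, 5}.
So p = 7 is the smallest counterexample.

p = 7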